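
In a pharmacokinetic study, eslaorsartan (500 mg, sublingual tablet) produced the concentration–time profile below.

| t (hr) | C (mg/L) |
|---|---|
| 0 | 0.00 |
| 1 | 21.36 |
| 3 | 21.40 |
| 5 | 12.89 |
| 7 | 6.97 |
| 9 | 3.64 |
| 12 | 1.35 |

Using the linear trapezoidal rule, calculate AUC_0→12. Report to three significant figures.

AUC = 126 mg/L·hr

Trapezoidal AUC_0→12:
  [0→1]: (0.00+21.36)/2 × 1 = 10.68
  [1→3]: (21.36+21.40)/2 × 2 = 42.76
  [3→5]: (21.40+12.89)/2 × 2 = 34.29
  [5→7]: (12.89+6.97)/2 × 2 = 19.86
  [7→9]: (6.97+3.64)/2 × 2 = 10.61
  [9→12]: (3.64+1.35)/2 × 3 = 7.485
  Sum = 125.685 mg/L·hr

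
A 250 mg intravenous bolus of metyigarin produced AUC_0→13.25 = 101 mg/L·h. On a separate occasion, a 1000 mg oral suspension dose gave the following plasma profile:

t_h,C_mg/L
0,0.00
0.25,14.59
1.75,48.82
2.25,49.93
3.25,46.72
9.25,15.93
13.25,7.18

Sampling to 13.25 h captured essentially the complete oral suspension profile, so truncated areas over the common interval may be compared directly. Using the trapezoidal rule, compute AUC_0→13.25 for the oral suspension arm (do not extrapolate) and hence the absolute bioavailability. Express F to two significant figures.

Trapezoidal AUC_0→13.25 (oral suspension):
  [0→0.25]: (0.00+14.59)/2 × 0.25 = 1.82375
  [0.25→1.75]: (14.59+48.82)/2 × 1.5 = 47.5575
  [1.75→2.25]: (48.82+49.93)/2 × 0.5 = 24.6875
  [2.25→3.25]: (49.93+46.72)/2 × 1 = 48.325
  [3.25→9.25]: (46.72+15.93)/2 × 6 = 187.95
  [9.25→13.25]: (15.93+7.18)/2 × 4 = 46.22
  Sum = 356.56375 mg/L·h
F = (AUC_ev/D_ev)/(AUC_iv/D_iv) = (356.56375/1000)/(101/250) = 0.35656375/0.404 = 0.8826

F = 0.88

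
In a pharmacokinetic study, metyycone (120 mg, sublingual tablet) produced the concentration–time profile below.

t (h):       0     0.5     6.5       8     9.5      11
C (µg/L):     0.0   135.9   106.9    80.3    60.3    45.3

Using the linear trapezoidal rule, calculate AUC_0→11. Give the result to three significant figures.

AUC = 1090 µg/L·h

Trapezoidal AUC_0→11:
  [0→0.5]: (0.0+135.9)/2 × 0.5 = 33.975
  [0.5→6.5]: (135.9+106.9)/2 × 6 = 728.4
  [6.5→8]: (106.9+80.3)/2 × 1.5 = 140.4
  [8→9.5]: (80.3+60.3)/2 × 1.5 = 105.45
  [9.5→11]: (60.3+45.3)/2 × 1.5 = 79.2
  Sum = 1087.425 µg/L·h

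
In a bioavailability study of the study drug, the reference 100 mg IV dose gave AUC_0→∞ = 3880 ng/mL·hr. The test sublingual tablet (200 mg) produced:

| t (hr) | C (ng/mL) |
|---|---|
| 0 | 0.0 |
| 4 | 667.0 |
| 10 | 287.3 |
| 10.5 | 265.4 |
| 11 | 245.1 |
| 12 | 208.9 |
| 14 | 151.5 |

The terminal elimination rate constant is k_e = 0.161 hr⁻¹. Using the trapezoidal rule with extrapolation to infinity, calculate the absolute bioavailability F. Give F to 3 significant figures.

F = 0.772

Trapezoidal AUC_0→14 (sublingual tablet):
  [0→4]: (0.0+667.0)/2 × 4 = 1334.0
  [4→10]: (667.0+287.3)/2 × 6 = 2862.9
  [10→10.5]: (287.3+265.4)/2 × 0.5 = 138.175
  [10.5→11]: (265.4+245.1)/2 × 0.5 = 127.625
  [11→12]: (245.1+208.9)/2 × 1 = 227.0
  [12→14]: (208.9+151.5)/2 × 2 = 360.4
  Sum = 5050.1 ng/mL·hr
Tail: C_last/k_e = 151.5/0.161 = 940.994
AUC_0→∞ (sublingual tablet) = 5050.1 + 940.994 = 5991.094 ng/mL·hr
F = (AUC_ev/D_ev)/(AUC_iv/D_iv) = (5991.094/200)/(3880/100) = 29.95547/38.8 = 0.7720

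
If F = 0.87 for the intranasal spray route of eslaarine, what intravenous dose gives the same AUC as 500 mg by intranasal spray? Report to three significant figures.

Systemic exposure from an extravascular dose = F × D_ev, so the equivalent IV dose is F × D_ev.
D_iv = F × D_ev = 0.87 × 500 = 435 mg

D_iv = 435 mg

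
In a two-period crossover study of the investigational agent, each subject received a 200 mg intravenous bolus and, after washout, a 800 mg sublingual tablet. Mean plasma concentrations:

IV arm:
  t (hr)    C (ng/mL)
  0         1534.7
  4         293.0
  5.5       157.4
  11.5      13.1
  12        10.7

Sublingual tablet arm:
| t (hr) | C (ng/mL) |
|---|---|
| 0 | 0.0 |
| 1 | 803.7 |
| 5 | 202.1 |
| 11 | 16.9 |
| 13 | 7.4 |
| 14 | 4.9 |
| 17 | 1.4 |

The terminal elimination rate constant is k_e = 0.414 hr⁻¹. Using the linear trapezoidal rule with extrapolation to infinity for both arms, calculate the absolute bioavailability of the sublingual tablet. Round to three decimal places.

Trapezoidal AUC_0→12 (IV):
  [0→4]: (1534.7+293.0)/2 × 4 = 3655.4
  [4→5.5]: (293.0+157.4)/2 × 1.5 = 337.8
  [5.5→11.5]: (157.4+13.1)/2 × 6 = 511.5
  [11.5→12]: (13.1+10.7)/2 × 0.5 = 5.95
  Sum = 4510.65 ng/mL·hr
IV tail: 10.7/0.414 = 25.845; AUC_iv,0→∞ = 4510.65 + 25.845 = 4536.495 ng/mL·hr
Trapezoidal AUC_0→17 (sublingual tablet):
  [0→1]: (0.0+803.7)/2 × 1 = 401.85
  [1→5]: (803.7+202.1)/2 × 4 = 2011.6
  [5→11]: (202.1+16.9)/2 × 6 = 657.0
  [11→13]: (16.9+7.4)/2 × 2 = 24.3
  [13→14]: (7.4+4.9)/2 × 1 = 6.15
  [14→17]: (4.9+1.4)/2 × 3 = 9.45
  Sum = 3110.35 ng/mL·hr
sublingual tablet tail: 1.4/0.414 = 3.382; AUC_ev,0→∞ = 3110.35 + 3.382 = 3113.732 ng/mL·hr
F = (AUC_ev/D_ev)/(AUC_iv/D_iv) = (3113.732/800)/(4536.495/200) = 3.892165/22.682475 = 0.1716

F = 0.172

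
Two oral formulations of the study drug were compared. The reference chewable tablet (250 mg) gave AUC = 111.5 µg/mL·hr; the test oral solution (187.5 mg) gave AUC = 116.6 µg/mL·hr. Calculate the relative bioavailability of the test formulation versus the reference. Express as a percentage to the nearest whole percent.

F_rel = (AUC_test/D_test) / (AUC_ref/D_ref)
      = (116.6/187.5) / (111.5/250)
      = 0.621867 / 0.446 = 1.3943 = 139.43%

F_rel = 139%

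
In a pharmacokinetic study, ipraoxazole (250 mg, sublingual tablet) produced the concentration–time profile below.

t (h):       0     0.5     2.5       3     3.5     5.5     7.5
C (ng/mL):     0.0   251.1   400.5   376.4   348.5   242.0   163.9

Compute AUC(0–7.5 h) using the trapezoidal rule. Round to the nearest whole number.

AUC = 2086 ng/mL·h

Trapezoidal AUC_0→7.5:
  [0→0.5]: (0.0+251.1)/2 × 0.5 = 62.775
  [0.5→2.5]: (251.1+400.5)/2 × 2 = 651.6
  [2.5→3]: (400.5+376.4)/2 × 0.5 = 194.225
  [3→3.5]: (376.4+348.5)/2 × 0.5 = 181.225
  [3.5→5.5]: (348.5+242.0)/2 × 2 = 590.5
  [5.5→7.5]: (242.0+163.9)/2 × 2 = 405.9
  Sum = 2086.225 ng/mL·h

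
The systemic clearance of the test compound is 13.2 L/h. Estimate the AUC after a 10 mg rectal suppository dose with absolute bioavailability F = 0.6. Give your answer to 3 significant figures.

AUC = 0.455 mg/L·h

AUC_0→∞ = F × Dose / CL
        = 0.6 × 10 / 13.2 = 0.454545 mg/L·h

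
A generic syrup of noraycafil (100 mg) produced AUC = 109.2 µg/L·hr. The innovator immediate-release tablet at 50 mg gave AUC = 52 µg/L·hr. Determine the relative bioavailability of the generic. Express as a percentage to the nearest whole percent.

F_rel = 105%

F_rel = (AUC_test/D_test) / (AUC_ref/D_ref)
      = (109.2/100) / (52/50)
      = 1.092 / 1.04 = 1.0500 = 105.00%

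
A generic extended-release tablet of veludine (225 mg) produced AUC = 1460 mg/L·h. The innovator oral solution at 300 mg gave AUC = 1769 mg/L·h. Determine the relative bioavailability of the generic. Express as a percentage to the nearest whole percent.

F_rel = (AUC_test/D_test) / (AUC_ref/D_ref)
      = (1460/225) / (1769/300)
      = 6.48889 / 5.89667 = 1.1004 = 110.04%

F_rel = 110%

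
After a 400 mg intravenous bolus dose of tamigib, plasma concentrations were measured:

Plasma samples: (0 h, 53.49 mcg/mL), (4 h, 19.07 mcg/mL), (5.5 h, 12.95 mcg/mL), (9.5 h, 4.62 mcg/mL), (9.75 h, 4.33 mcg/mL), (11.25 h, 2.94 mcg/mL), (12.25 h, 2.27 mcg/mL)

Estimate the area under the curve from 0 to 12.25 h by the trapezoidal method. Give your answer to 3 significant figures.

AUC = 213 mcg/mL·h

Trapezoidal AUC_0→12.25:
  [0→4]: (53.49+19.07)/2 × 4 = 145.12
  [4→5.5]: (19.07+12.95)/2 × 1.5 = 24.015
  [5.5→9.5]: (12.95+4.62)/2 × 4 = 35.14
  [9.5→9.75]: (4.62+4.33)/2 × 0.25 = 1.11875
  [9.75→11.25]: (4.33+2.94)/2 × 1.5 = 5.4525
  [11.25→12.25]: (2.94+2.27)/2 × 1 = 2.605
  Sum = 213.45125 mcg/mL·h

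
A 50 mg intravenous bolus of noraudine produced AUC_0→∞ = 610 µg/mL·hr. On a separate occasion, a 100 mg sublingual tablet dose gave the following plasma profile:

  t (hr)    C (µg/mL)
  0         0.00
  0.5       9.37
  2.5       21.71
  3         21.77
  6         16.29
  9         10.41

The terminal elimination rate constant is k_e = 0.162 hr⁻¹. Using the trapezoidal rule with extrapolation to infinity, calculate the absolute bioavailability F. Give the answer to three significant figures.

Trapezoidal AUC_0→9 (sublingual tablet):
  [0→0.5]: (0.00+9.37)/2 × 0.5 = 2.3425
  [0.5→2.5]: (9.37+21.71)/2 × 2 = 31.08
  [2.5→3]: (21.71+21.77)/2 × 0.5 = 10.87
  [3→6]: (21.77+16.29)/2 × 3 = 57.09
  [6→9]: (16.29+10.41)/2 × 3 = 40.05
  Sum = 141.4325 µg/mL·hr
Tail: C_last/k_e = 10.41/0.162 = 64.259
AUC_0→∞ (sublingual tablet) = 141.4325 + 64.259 = 205.6915 µg/mL·hr
F = (AUC_ev/D_ev)/(AUC_iv/D_iv) = (205.6915/100)/(610/50) = 2.056915/12.2 = 0.1686

F = 0.169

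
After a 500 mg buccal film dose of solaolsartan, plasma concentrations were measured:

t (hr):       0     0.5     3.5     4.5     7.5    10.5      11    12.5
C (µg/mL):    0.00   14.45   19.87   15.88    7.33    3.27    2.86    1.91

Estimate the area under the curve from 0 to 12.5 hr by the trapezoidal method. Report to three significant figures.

Trapezoidal AUC_0→12.5:
  [0→0.5]: (0.00+14.45)/2 × 0.5 = 3.6125
  [0.5→3.5]: (14.45+19.87)/2 × 3 = 51.48
  [3.5→4.5]: (19.87+15.88)/2 × 1 = 17.875
  [4.5→7.5]: (15.88+7.33)/2 × 3 = 34.815
  [7.5→10.5]: (7.33+3.27)/2 × 3 = 15.9
  [10.5→11]: (3.27+2.86)/2 × 0.5 = 1.5325
  [11→12.5]: (2.86+1.91)/2 × 1.5 = 3.5775
  Sum = 128.7925 µg/mL·hr

AUC = 129 µg/mL·hr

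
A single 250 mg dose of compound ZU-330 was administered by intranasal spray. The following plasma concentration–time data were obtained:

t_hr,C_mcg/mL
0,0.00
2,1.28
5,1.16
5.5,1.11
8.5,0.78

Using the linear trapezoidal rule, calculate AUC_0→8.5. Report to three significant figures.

Trapezoidal AUC_0→8.5:
  [0→2]: (0.00+1.28)/2 × 2 = 1.28
  [2→5]: (1.28+1.16)/2 × 3 = 3.66
  [5→5.5]: (1.16+1.11)/2 × 0.5 = 0.5675
  [5.5→8.5]: (1.11+0.78)/2 × 3 = 2.835
  Sum = 8.3425 mcg/mL·hr

AUC = 8.34 mcg/mL·hr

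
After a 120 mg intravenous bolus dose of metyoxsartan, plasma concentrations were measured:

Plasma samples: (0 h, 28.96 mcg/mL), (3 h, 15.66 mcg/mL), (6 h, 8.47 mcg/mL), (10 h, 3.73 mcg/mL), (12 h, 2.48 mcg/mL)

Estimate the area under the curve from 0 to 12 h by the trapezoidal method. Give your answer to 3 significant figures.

Trapezoidal AUC_0→12:
  [0→3]: (28.96+15.66)/2 × 3 = 66.93
  [3→6]: (15.66+8.47)/2 × 3 = 36.195
  [6→10]: (8.47+3.73)/2 × 4 = 24.4
  [10→12]: (3.73+2.48)/2 × 2 = 6.21
  Sum = 133.735 mcg/mL·h

AUC = 134 mcg/mL·h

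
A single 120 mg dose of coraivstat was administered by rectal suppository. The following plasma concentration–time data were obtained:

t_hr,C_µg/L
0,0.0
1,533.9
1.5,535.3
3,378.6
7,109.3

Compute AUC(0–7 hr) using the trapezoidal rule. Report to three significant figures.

AUC = 2200 µg/L·hr

Trapezoidal AUC_0→7:
  [0→1]: (0.0+533.9)/2 × 1 = 266.95
  [1→1.5]: (533.9+535.3)/2 × 0.5 = 267.3
  [1.5→3]: (535.3+378.6)/2 × 1.5 = 685.425
  [3→7]: (378.6+109.3)/2 × 4 = 975.8
  Sum = 2195.475 µg/L·hr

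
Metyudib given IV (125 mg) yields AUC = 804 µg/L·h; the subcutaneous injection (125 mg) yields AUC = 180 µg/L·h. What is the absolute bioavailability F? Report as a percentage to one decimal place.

F = (AUC_ev / D_ev) / (AUC_iv / D_iv)
  = (180/125) / (804/125)
  = 1.44 / 6.432 = 0.2239
  = 22.39%

F = 22.4%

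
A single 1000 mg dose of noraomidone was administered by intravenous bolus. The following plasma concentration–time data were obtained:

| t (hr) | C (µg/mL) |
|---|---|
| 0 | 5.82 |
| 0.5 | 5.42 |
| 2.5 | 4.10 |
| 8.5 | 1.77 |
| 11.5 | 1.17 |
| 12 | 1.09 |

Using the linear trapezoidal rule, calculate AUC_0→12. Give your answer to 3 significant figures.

AUC = 34.9 µg/mL·hr

Trapezoidal AUC_0→12:
  [0→0.5]: (5.82+5.42)/2 × 0.5 = 2.81
  [0.5→2.5]: (5.42+4.10)/2 × 2 = 9.52
  [2.5→8.5]: (4.10+1.77)/2 × 6 = 17.61
  [8.5→11.5]: (1.77+1.17)/2 × 3 = 4.41
  [11.5→12]: (1.17+1.09)/2 × 0.5 = 0.565
  Sum = 34.915 µg/mL·hr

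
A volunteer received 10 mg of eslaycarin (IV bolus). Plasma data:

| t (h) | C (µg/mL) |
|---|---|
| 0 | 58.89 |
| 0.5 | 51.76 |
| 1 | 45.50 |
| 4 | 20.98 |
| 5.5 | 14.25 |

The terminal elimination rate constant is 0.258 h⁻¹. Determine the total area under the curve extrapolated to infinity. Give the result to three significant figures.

Trapezoidal AUC_0→5.5:
  [0→0.5]: (58.89+51.76)/2 × 0.5 = 27.6625
  [0.5→1]: (51.76+45.50)/2 × 0.5 = 24.315
  [1→4]: (45.50+20.98)/2 × 3 = 99.72
  [4→5.5]: (20.98+14.25)/2 × 1.5 = 26.4225
  Sum = 178.12 µg/mL·h
Extrapolated tail: C_last / k_e = 14.25 / 0.258 = 55.233
AUC_0→∞ = 178.12 + 55.233 = 233.353 µg/mL·h

AUC = 233 µg/mL·h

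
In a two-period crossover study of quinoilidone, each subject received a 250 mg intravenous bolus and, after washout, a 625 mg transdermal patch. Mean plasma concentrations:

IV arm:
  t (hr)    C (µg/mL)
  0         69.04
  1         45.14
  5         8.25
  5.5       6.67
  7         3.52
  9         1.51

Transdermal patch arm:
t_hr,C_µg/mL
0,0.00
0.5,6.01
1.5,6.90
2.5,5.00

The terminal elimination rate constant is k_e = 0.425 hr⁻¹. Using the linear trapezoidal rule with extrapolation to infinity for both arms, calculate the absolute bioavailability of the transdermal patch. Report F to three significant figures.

F = 0.0559

Trapezoidal AUC_0→9 (IV):
  [0→1]: (69.04+45.14)/2 × 1 = 57.09
  [1→5]: (45.14+8.25)/2 × 4 = 106.78
  [5→5.5]: (8.25+6.67)/2 × 0.5 = 3.73
  [5.5→7]: (6.67+3.52)/2 × 1.5 = 7.6425
  [7→9]: (3.52+1.51)/2 × 2 = 5.03
  Sum = 180.2725 µg/mL·hr
IV tail: 1.51/0.425 = 3.553; AUC_iv,0→∞ = 180.2725 + 3.553 = 183.8255 µg/mL·hr
Trapezoidal AUC_0→2.5 (transdermal patch):
  [0→0.5]: (0.00+6.01)/2 × 0.5 = 1.5025
  [0.5→1.5]: (6.01+6.90)/2 × 1 = 6.455
  [1.5→2.5]: (6.90+5.00)/2 × 1 = 5.95
  Sum = 13.9075 µg/mL·hr
transdermal patch tail: 5.00/0.425 = 11.765; AUC_ev,0→∞ = 13.9075 + 11.765 = 25.6725 µg/mL·hr
F = (AUC_ev/D_ev)/(AUC_iv/D_iv) = (25.6725/625)/(183.8255/250) = 0.041076/0.735302 = 0.0559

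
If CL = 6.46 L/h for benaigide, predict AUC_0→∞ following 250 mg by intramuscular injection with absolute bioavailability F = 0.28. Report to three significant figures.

AUC = 10.8 mg/L·h

AUC_0→∞ = F × Dose / CL
        = 0.28 × 250 / 6.46 = 10.8359 mg/L·h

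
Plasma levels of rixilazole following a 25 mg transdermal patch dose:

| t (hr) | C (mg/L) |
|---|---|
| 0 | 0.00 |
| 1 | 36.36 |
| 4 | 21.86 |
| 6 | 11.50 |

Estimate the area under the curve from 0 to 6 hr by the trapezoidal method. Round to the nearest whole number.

AUC = 139 mg/L·hr

Trapezoidal AUC_0→6:
  [0→1]: (0.00+36.36)/2 × 1 = 18.18
  [1→4]: (36.36+21.86)/2 × 3 = 87.33
  [4→6]: (21.86+11.50)/2 × 2 = 33.36
  Sum = 138.87 mg/L·hr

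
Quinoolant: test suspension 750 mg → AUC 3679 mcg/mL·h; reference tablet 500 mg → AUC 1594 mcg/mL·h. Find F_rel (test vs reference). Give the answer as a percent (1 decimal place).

F_rel = 153.9%

F_rel = (AUC_test/D_test) / (AUC_ref/D_ref)
      = (3679/750) / (1594/500)
      = 4.90533 / 3.188 = 1.5387 = 153.87%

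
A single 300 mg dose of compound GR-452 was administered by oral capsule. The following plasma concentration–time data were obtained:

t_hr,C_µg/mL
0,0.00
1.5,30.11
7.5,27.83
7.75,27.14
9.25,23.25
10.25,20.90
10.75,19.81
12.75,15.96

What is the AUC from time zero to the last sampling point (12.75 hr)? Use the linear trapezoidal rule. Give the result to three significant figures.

Trapezoidal AUC_0→12.75:
  [0→1.5]: (0.00+30.11)/2 × 1.5 = 22.5825
  [1.5→7.5]: (30.11+27.83)/2 × 6 = 173.82
  [7.5→7.75]: (27.83+27.14)/2 × 0.25 = 6.87125
  [7.75→9.25]: (27.14+23.25)/2 × 1.5 = 37.7925
  [9.25→10.25]: (23.25+20.90)/2 × 1 = 22.075
  [10.25→10.75]: (20.90+19.81)/2 × 0.5 = 10.1775
  [10.75→12.75]: (19.81+15.96)/2 × 2 = 35.77
  Sum = 309.08875 µg/mL·hr

AUC = 309 µg/mL·hr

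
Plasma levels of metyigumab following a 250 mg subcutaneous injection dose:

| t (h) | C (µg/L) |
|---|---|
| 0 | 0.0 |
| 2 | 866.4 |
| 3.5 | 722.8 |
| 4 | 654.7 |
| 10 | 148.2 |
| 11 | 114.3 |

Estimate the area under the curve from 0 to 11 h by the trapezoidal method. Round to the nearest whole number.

AUC = 4943 µg/L·h

Trapezoidal AUC_0→11:
  [0→2]: (0.0+866.4)/2 × 2 = 866.4
  [2→3.5]: (866.4+722.8)/2 × 1.5 = 1191.9
  [3.5→4]: (722.8+654.7)/2 × 0.5 = 344.375
  [4→10]: (654.7+148.2)/2 × 6 = 2408.7
  [10→11]: (148.2+114.3)/2 × 1 = 131.25
  Sum = 4942.625 µg/L·h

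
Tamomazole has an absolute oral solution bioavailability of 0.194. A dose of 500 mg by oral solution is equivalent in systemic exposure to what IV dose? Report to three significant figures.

D_iv = 97.0 mg

Systemic exposure from an extravascular dose = F × D_ev, so the equivalent IV dose is F × D_ev.
D_iv = F × D_ev = 0.194 × 500 = 97 mg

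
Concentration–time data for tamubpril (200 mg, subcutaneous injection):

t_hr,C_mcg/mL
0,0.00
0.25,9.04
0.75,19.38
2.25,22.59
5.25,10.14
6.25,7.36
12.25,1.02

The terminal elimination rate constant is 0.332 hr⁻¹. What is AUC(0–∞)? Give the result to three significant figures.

Trapezoidal AUC_0→12.25:
  [0→0.25]: (0.00+9.04)/2 × 0.25 = 1.13
  [0.25→0.75]: (9.04+19.38)/2 × 0.5 = 7.105
  [0.75→2.25]: (19.38+22.59)/2 × 1.5 = 31.4775
  [2.25→5.25]: (22.59+10.14)/2 × 3 = 49.095
  [5.25→6.25]: (10.14+7.36)/2 × 1 = 8.75
  [6.25→12.25]: (7.36+1.02)/2 × 6 = 25.14
  Sum = 122.6975 mcg/mL·hr
Extrapolated tail: C_last / k_e = 1.02 / 0.332 = 3.072
AUC_0→∞ = 122.6975 + 3.072 = 125.7695 mcg/mL·hr

AUC = 126 mcg/mL·hr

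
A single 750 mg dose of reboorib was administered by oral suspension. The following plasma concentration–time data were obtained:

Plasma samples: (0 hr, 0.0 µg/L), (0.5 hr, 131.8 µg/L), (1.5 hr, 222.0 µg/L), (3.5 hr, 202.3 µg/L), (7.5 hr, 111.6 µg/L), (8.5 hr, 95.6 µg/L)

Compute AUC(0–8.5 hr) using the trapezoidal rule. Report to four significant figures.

Trapezoidal AUC_0→8.5:
  [0→0.5]: (0.0+131.8)/2 × 0.5 = 32.95
  [0.5→1.5]: (131.8+222.0)/2 × 1 = 176.9
  [1.5→3.5]: (222.0+202.3)/2 × 2 = 424.3
  [3.5→7.5]: (202.3+111.6)/2 × 4 = 627.8
  [7.5→8.5]: (111.6+95.6)/2 × 1 = 103.6
  Sum = 1365.55 µg/L·hr

AUC = 1366 µg/L·hr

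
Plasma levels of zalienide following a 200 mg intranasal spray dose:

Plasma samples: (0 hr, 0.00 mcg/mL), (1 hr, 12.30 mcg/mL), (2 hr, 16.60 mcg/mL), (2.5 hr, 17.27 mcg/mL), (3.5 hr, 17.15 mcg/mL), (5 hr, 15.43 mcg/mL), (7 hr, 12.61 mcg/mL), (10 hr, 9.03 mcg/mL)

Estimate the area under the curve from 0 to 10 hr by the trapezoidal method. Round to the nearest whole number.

Trapezoidal AUC_0→10:
  [0→1]: (0.00+12.30)/2 × 1 = 6.15
  [1→2]: (12.30+16.60)/2 × 1 = 14.45
  [2→2.5]: (16.60+17.27)/2 × 0.5 = 8.4675
  [2.5→3.5]: (17.27+17.15)/2 × 1 = 17.21
  [3.5→5]: (17.15+15.43)/2 × 1.5 = 24.435
  [5→7]: (15.43+12.61)/2 × 2 = 28.04
  [7→10]: (12.61+9.03)/2 × 3 = 32.46
  Sum = 131.2125 mcg/mL·hr

AUC = 131 mcg/mL·hr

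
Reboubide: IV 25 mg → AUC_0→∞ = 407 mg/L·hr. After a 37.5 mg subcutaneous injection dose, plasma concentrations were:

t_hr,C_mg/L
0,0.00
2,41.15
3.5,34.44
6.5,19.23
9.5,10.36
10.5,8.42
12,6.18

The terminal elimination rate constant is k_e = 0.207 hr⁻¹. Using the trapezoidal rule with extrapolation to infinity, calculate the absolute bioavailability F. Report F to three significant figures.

Trapezoidal AUC_0→12 (subcutaneous injection):
  [0→2]: (0.00+41.15)/2 × 2 = 41.15
  [2→3.5]: (41.15+34.44)/2 × 1.5 = 56.6925
  [3.5→6.5]: (34.44+19.23)/2 × 3 = 80.505
  [6.5→9.5]: (19.23+10.36)/2 × 3 = 44.385
  [9.5→10.5]: (10.36+8.42)/2 × 1 = 9.39
  [10.5→12]: (8.42+6.18)/2 × 1.5 = 10.95
  Sum = 243.0725 mg/L·hr
Tail: C_last/k_e = 6.18/0.207 = 29.855
AUC_0→∞ (subcutaneous injection) = 243.0725 + 29.855 = 272.9275 mg/L·hr
F = (AUC_ev/D_ev)/(AUC_iv/D_iv) = (272.9275/37.5)/(407/25) = 7.27807/16.28 = 0.4471

F = 0.447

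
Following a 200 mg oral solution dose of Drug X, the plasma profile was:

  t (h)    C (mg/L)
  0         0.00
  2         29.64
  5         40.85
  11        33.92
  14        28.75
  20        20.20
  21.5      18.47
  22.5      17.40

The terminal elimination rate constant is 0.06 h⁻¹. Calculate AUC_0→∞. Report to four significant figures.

Trapezoidal AUC_0→22.5:
  [0→2]: (0.00+29.64)/2 × 2 = 29.64
  [2→5]: (29.64+40.85)/2 × 3 = 105.735
  [5→11]: (40.85+33.92)/2 × 6 = 224.31
  [11→14]: (33.92+28.75)/2 × 3 = 94.005
  [14→20]: (28.75+20.20)/2 × 6 = 146.85
  [20→21.5]: (20.20+18.47)/2 × 1.5 = 29.0025
  [21.5→22.5]: (18.47+17.40)/2 × 1 = 17.935
  Sum = 647.4775 mg/L·h
Extrapolated tail: C_last / k_e = 17.40 / 0.06 = 290.000
AUC_0→∞ = 647.4775 + 290.000 = 937.4775 mg/L·h

AUC = 937.5 mg/L·h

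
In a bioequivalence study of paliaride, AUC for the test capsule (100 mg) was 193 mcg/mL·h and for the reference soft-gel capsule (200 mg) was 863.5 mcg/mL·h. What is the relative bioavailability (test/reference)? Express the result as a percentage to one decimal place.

F_rel = (AUC_test/D_test) / (AUC_ref/D_ref)
      = (193/100) / (863.5/200)
      = 1.93 / 4.3175 = 0.4470 = 44.70%

F_rel = 44.7%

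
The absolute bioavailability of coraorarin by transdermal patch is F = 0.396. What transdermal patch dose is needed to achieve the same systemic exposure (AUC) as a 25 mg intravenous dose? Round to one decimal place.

For equal systemic exposure: F × D_ev = D_iv
D_ev = D_iv / F = 25 / 0.396 = 63.1313 mg

D_transdermal = 63.1 mg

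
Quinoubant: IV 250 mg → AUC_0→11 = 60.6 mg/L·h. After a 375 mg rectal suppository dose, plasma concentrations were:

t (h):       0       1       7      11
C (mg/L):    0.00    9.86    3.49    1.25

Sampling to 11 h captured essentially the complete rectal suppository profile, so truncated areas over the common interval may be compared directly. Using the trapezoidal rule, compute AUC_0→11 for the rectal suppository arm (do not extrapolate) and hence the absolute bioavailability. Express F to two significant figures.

F = 0.60

Trapezoidal AUC_0→11 (rectal suppository):
  [0→1]: (0.00+9.86)/2 × 1 = 4.93
  [1→7]: (9.86+3.49)/2 × 6 = 40.05
  [7→11]: (3.49+1.25)/2 × 4 = 9.48
  Sum = 54.46 mg/L·h
F = (AUC_ev/D_ev)/(AUC_iv/D_iv) = (54.46/375)/(60.6/250) = 0.145227/0.2424 = 0.5991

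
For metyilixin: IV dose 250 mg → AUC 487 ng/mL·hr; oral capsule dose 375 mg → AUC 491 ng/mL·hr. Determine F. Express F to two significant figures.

F = (AUC_ev / D_ev) / (AUC_iv / D_iv)
  = (491/375) / (487/250)
  = 1.30933 / 1.948 = 0.6721

F = 0.67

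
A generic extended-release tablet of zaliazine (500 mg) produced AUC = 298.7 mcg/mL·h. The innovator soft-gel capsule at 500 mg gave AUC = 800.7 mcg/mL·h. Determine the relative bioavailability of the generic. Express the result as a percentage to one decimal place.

F_rel = 37.3%

F_rel = (AUC_test/D_test) / (AUC_ref/D_ref)
      = (298.7/500) / (800.7/500)
      = 0.5974 / 1.6014 = 0.3730 = 37.30%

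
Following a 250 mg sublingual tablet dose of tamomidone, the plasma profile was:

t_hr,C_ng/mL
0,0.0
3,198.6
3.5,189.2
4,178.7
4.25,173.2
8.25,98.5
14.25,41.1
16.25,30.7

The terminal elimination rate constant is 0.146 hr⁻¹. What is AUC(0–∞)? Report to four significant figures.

AUC = 1775 ng/mL·hr

Trapezoidal AUC_0→16.25:
  [0→3]: (0.0+198.6)/2 × 3 = 297.9
  [3→3.5]: (198.6+189.2)/2 × 0.5 = 96.95
  [3.5→4]: (189.2+178.7)/2 × 0.5 = 91.975
  [4→4.25]: (178.7+173.2)/2 × 0.25 = 43.9875
  [4.25→8.25]: (173.2+98.5)/2 × 4 = 543.4
  [8.25→14.25]: (98.5+41.1)/2 × 6 = 418.8
  [14.25→16.25]: (41.1+30.7)/2 × 2 = 71.8
  Sum = 1564.8125 ng/mL·hr
Extrapolated tail: C_last / k_e = 30.7 / 0.146 = 210.274
AUC_0→∞ = 1564.8125 + 210.274 = 1775.0865 ng/mL·hr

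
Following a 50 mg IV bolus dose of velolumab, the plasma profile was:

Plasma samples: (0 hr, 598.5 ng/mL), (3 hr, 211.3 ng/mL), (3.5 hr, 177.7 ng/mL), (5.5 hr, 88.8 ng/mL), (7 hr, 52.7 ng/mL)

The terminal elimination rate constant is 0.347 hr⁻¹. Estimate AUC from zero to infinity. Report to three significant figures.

AUC = 1840 ng/mL·hr

Trapezoidal AUC_0→7:
  [0→3]: (598.5+211.3)/2 × 3 = 1214.7
  [3→3.5]: (211.3+177.7)/2 × 0.5 = 97.25
  [3.5→5.5]: (177.7+88.8)/2 × 2 = 266.5
  [5.5→7]: (88.8+52.7)/2 × 1.5 = 106.125
  Sum = 1684.575 ng/mL·hr
Extrapolated tail: C_last / k_e = 52.7 / 0.347 = 151.873
AUC_0→∞ = 1684.575 + 151.873 = 1836.448 ng/mL·hr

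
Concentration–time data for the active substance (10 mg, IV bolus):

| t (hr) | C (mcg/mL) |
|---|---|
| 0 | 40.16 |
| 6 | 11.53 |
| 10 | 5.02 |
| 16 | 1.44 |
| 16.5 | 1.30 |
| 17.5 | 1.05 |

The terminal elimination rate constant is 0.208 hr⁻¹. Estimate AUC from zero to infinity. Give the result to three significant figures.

Trapezoidal AUC_0→17.5:
  [0→6]: (40.16+11.53)/2 × 6 = 155.07
  [6→10]: (11.53+5.02)/2 × 4 = 33.1
  [10→16]: (5.02+1.44)/2 × 6 = 19.38
  [16→16.5]: (1.44+1.30)/2 × 0.5 = 0.685
  [16.5→17.5]: (1.30+1.05)/2 × 1 = 1.175
  Sum = 209.41 mcg/mL·hr
Extrapolated tail: C_last / k_e = 1.05 / 0.208 = 5.048
AUC_0→∞ = 209.41 + 5.048 = 214.458 mcg/mL·hr

AUC = 214 mcg/mL·hr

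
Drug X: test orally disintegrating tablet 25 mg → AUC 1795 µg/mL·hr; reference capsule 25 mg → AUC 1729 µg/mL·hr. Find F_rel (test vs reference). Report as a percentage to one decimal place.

F_rel = (AUC_test/D_test) / (AUC_ref/D_ref)
      = (1795/25) / (1729/25)
      = 71.8 / 69.16 = 1.0382 = 103.82%

F_rel = 103.8%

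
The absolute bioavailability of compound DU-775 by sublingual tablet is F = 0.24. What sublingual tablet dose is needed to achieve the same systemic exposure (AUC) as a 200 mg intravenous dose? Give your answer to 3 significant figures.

D_sublingual = 833 mg

For equal systemic exposure: F × D_ev = D_iv
D_ev = D_iv / F = 200 / 0.24 = 833.333 mg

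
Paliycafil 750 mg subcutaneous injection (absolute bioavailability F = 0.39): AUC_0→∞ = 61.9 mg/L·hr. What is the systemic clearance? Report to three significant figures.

CL = F × Dose / AUC_0→∞
   = 0.39 × 750 / 61.9 = 4.72536 L/hr

CL = 4.73 L/hr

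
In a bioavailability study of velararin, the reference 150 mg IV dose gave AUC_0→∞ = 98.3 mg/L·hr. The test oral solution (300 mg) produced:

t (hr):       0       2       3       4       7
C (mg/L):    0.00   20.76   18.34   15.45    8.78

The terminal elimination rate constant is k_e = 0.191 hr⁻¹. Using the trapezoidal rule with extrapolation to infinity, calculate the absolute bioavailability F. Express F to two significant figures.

Trapezoidal AUC_0→7 (oral solution):
  [0→2]: (0.00+20.76)/2 × 2 = 20.76
  [2→3]: (20.76+18.34)/2 × 1 = 19.55
  [3→4]: (18.34+15.45)/2 × 1 = 16.895
  [4→7]: (15.45+8.78)/2 × 3 = 36.345
  Sum = 93.55 mg/L·hr
Tail: C_last/k_e = 8.78/0.191 = 45.969
AUC_0→∞ (oral solution) = 93.55 + 45.969 = 139.519 mg/L·hr
F = (AUC_ev/D_ev)/(AUC_iv/D_iv) = (139.519/300)/(98.3/150) = 0.465063/0.655333 = 0.7097

F = 0.71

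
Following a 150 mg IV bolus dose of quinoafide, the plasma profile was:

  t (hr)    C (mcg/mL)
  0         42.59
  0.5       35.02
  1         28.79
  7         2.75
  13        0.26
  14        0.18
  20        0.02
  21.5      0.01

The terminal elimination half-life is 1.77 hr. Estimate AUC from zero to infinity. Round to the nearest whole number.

Trapezoidal AUC_0→21.5:
  [0→0.5]: (42.59+35.02)/2 × 0.5 = 19.4025
  [0.5→1]: (35.02+28.79)/2 × 0.5 = 15.9525
  [1→7]: (28.79+2.75)/2 × 6 = 94.62
  [7→13]: (2.75+0.26)/2 × 6 = 9.03
  [13→14]: (0.26+0.18)/2 × 1 = 0.22
  [14→20]: (0.18+0.02)/2 × 6 = 0.6
  [20→21.5]: (0.02+0.01)/2 × 1.5 = 0.0225
  Sum = 139.8475 mcg/mL·hr
k_e = ln2 / t½ = 0.693147 / 1.77 = 0.3916 hr^-1
Extrapolated tail: C_last / k_e = 0.01 / 0.3916 = 0.026
AUC_0→∞ = 139.8475 + 0.026 = 139.8735 mcg/mL·hr

AUC = 140 mcg/mL·hr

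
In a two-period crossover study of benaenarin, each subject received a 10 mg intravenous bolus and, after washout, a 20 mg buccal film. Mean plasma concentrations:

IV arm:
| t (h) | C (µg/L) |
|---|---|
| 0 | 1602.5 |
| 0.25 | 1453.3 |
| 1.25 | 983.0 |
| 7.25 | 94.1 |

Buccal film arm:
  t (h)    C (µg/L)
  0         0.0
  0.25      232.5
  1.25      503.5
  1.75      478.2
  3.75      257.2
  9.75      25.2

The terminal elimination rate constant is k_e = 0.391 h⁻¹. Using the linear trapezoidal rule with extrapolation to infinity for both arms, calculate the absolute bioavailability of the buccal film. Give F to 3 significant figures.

Trapezoidal AUC_0→7.25 (IV):
  [0→0.25]: (1602.5+1453.3)/2 × 0.25 = 381.975
  [0.25→1.25]: (1453.3+983.0)/2 × 1 = 1218.15
  [1.25→7.25]: (983.0+94.1)/2 × 6 = 3231.3
  Sum = 4831.425 µg/L·h
IV tail: 94.1/0.391 = 240.665; AUC_iv,0→∞ = 4831.425 + 240.665 = 5072.09 µg/L·h
Trapezoidal AUC_0→9.75 (buccal film):
  [0→0.25]: (0.0+232.5)/2 × 0.25 = 29.0625
  [0.25→1.25]: (232.5+503.5)/2 × 1 = 368.0
  [1.25→1.75]: (503.5+478.2)/2 × 0.5 = 245.425
  [1.75→3.75]: (478.2+257.2)/2 × 2 = 735.4
  [3.75→9.75]: (257.2+25.2)/2 × 6 = 847.2
  Sum = 2225.0875 µg/L·h
buccal film tail: 25.2/0.391 = 64.450; AUC_ev,0→∞ = 2225.0875 + 64.450 = 2289.5375 µg/L·h
F = (AUC_ev/D_ev)/(AUC_iv/D_iv) = (2289.5375/20)/(5072.09/10) = 114.477/507.209 = 0.2257

F = 0.226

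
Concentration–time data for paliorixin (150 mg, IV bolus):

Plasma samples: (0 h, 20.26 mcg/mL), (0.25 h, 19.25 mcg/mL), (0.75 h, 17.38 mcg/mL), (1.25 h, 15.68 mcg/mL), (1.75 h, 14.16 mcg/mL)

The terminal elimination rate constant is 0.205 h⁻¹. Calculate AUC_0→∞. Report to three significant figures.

AUC = 98.9 mcg/mL·h

Trapezoidal AUC_0→1.75:
  [0→0.25]: (20.26+19.25)/2 × 0.25 = 4.93875
  [0.25→0.75]: (19.25+17.38)/2 × 0.5 = 9.1575
  [0.75→1.25]: (17.38+15.68)/2 × 0.5 = 8.265
  [1.25→1.75]: (15.68+14.16)/2 × 0.5 = 7.46
  Sum = 29.82125 mcg/mL·h
Extrapolated tail: C_last / k_e = 14.16 / 0.205 = 69.073
AUC_0→∞ = 29.82125 + 69.073 = 98.89425 mcg/mL·h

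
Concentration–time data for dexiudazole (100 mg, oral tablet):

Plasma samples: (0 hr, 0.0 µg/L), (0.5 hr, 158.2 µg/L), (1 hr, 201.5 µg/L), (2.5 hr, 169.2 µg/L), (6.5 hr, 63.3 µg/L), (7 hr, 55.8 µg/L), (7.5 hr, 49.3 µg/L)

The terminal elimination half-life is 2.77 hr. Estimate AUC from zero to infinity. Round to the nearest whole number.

AUC = 1126 µg/L·hr

Trapezoidal AUC_0→7.5:
  [0→0.5]: (0.0+158.2)/2 × 0.5 = 39.55
  [0.5→1]: (158.2+201.5)/2 × 0.5 = 89.925
  [1→2.5]: (201.5+169.2)/2 × 1.5 = 278.025
  [2.5→6.5]: (169.2+63.3)/2 × 4 = 465.0
  [6.5→7]: (63.3+55.8)/2 × 0.5 = 29.775
  [7→7.5]: (55.8+49.3)/2 × 0.5 = 26.275
  Sum = 928.55 µg/L·hr
k_e = ln2 / t½ = 0.693147 / 2.77 = 0.2502 hr^-1
Extrapolated tail: C_last / k_e = 49.3 / 0.2502 = 197.042
AUC_0→∞ = 928.55 + 197.042 = 1125.592 µg/L·hr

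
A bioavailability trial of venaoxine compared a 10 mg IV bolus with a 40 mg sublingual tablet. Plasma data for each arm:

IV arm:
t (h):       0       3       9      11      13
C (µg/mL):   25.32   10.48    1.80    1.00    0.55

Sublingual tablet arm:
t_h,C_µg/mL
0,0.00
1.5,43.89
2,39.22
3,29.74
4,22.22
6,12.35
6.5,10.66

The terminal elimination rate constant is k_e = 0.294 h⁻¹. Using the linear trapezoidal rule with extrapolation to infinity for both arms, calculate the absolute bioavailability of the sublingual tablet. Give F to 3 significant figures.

Trapezoidal AUC_0→13 (IV):
  [0→3]: (25.32+10.48)/2 × 3 = 53.7
  [3→9]: (10.48+1.80)/2 × 6 = 36.84
  [9→11]: (1.80+1.00)/2 × 2 = 2.8
  [11→13]: (1.00+0.55)/2 × 2 = 1.55
  Sum = 94.89 µg/mL·h
IV tail: 0.55/0.294 = 1.871; AUC_iv,0→∞ = 94.89 + 1.871 = 96.761 µg/mL·h
Trapezoidal AUC_0→6.5 (sublingual tablet):
  [0→1.5]: (0.00+43.89)/2 × 1.5 = 32.9175
  [1.5→2]: (43.89+39.22)/2 × 0.5 = 20.7775
  [2→3]: (39.22+29.74)/2 × 1 = 34.48
  [3→4]: (29.74+22.22)/2 × 1 = 25.98
  [4→6]: (22.22+12.35)/2 × 2 = 34.57
  [6→6.5]: (12.35+10.66)/2 × 0.5 = 5.7525
  Sum = 154.4775 µg/mL·h
sublingual tablet tail: 10.66/0.294 = 36.259; AUC_ev,0→∞ = 154.4775 + 36.259 = 190.7365 µg/mL·h
F = (AUC_ev/D_ev)/(AUC_iv/D_iv) = (190.7365/40)/(96.761/10) = 4.7684125/9.6761 = 0.4928

F = 0.493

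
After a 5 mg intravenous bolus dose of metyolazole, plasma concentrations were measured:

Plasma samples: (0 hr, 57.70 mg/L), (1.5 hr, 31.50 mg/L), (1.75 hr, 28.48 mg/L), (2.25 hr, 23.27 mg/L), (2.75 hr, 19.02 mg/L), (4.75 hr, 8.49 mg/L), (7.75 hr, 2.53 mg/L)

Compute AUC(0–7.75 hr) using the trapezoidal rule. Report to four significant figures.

Trapezoidal AUC_0→7.75:
  [0→1.5]: (57.70+31.50)/2 × 1.5 = 66.9
  [1.5→1.75]: (31.50+28.48)/2 × 0.25 = 7.4975
  [1.75→2.25]: (28.48+23.27)/2 × 0.5 = 12.9375
  [2.25→2.75]: (23.27+19.02)/2 × 0.5 = 10.5725
  [2.75→4.75]: (19.02+8.49)/2 × 2 = 27.51
  [4.75→7.75]: (8.49+2.53)/2 × 3 = 16.53
  Sum = 141.9475 mg/L·hr

AUC = 141.9 mg/L·hr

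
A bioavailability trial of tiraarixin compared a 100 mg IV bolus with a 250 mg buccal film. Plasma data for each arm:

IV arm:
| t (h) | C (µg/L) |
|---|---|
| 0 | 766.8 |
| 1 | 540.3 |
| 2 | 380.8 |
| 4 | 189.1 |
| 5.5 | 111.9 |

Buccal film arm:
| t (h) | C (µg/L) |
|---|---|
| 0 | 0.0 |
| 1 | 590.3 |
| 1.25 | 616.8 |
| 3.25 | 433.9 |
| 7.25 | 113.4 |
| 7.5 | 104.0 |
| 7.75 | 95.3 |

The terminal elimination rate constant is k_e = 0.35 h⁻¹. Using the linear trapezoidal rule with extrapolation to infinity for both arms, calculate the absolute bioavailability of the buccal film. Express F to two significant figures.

F = 0.52

Trapezoidal AUC_0→5.5 (IV):
  [0→1]: (766.8+540.3)/2 × 1 = 653.55
  [1→2]: (540.3+380.8)/2 × 1 = 460.55
  [2→4]: (380.8+189.1)/2 × 2 = 569.9
  [4→5.5]: (189.1+111.9)/2 × 1.5 = 225.75
  Sum = 1909.75 µg/L·h
IV tail: 111.9/0.35 = 319.714; AUC_iv,0→∞ = 1909.75 + 319.714 = 2229.464 µg/L·h
Trapezoidal AUC_0→7.75 (buccal film):
  [0→1]: (0.0+590.3)/2 × 1 = 295.15
  [1→1.25]: (590.3+616.8)/2 × 0.25 = 150.8875
  [1.25→3.25]: (616.8+433.9)/2 × 2 = 1050.7
  [3.25→7.25]: (433.9+113.4)/2 × 4 = 1094.6
  [7.25→7.5]: (113.4+104.0)/2 × 0.25 = 27.175
  [7.5→7.75]: (104.0+95.3)/2 × 0.25 = 24.9125
  Sum = 2643.425 µg/L·h
buccal film tail: 95.3/0.35 = 272.286; AUC_ev,0→∞ = 2643.425 + 272.286 = 2915.711 µg/L·h
F = (AUC_ev/D_ev)/(AUC_iv/D_iv) = (2915.711/250)/(2229.464/100) = 11.662844/22.29464 = 0.5231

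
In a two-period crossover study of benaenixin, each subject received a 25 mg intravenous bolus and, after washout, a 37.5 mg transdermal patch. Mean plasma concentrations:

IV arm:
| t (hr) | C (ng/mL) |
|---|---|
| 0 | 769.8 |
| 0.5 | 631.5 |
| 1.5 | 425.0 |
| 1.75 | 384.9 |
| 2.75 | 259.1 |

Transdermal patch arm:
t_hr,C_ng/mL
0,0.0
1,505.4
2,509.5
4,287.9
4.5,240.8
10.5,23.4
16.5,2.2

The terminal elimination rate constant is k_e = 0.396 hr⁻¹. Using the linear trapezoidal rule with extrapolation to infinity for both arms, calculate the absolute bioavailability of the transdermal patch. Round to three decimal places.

F = 0.874

Trapezoidal AUC_0→2.75 (IV):
  [0→0.5]: (769.8+631.5)/2 × 0.5 = 350.325
  [0.5→1.5]: (631.5+425.0)/2 × 1 = 528.25
  [1.5→1.75]: (425.0+384.9)/2 × 0.25 = 101.2375
  [1.75→2.75]: (384.9+259.1)/2 × 1 = 322.0
  Sum = 1301.8125 ng/mL·hr
IV tail: 259.1/0.396 = 654.293; AUC_iv,0→∞ = 1301.8125 + 654.293 = 1956.1055 ng/mL·hr
Trapezoidal AUC_0→16.5 (transdermal patch):
  [0→1]: (0.0+505.4)/2 × 1 = 252.7
  [1→2]: (505.4+509.5)/2 × 1 = 507.45
  [2→4]: (509.5+287.9)/2 × 2 = 797.4
  [4→4.5]: (287.9+240.8)/2 × 0.5 = 132.175
  [4.5→10.5]: (240.8+23.4)/2 × 6 = 792.6
  [10.5→16.5]: (23.4+2.2)/2 × 6 = 76.8
  Sum = 2559.125 ng/mL·hr
transdermal patch tail: 2.2/0.396 = 5.556; AUC_ev,0→∞ = 2559.125 + 5.556 = 2564.681 ng/mL·hr
F = (AUC_ev/D_ev)/(AUC_iv/D_iv) = (2564.681/37.5)/(1956.1055/25) = 68.3915/78.24422 = 0.8741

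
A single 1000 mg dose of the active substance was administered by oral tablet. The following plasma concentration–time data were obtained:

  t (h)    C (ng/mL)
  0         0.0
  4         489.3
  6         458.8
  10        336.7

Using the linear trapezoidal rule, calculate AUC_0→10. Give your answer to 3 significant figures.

Trapezoidal AUC_0→10:
  [0→4]: (0.0+489.3)/2 × 4 = 978.6
  [4→6]: (489.3+458.8)/2 × 2 = 948.1
  [6→10]: (458.8+336.7)/2 × 4 = 1591.0
  Sum = 3517.7 ng/mL·h

AUC = 3520 ng/mL·h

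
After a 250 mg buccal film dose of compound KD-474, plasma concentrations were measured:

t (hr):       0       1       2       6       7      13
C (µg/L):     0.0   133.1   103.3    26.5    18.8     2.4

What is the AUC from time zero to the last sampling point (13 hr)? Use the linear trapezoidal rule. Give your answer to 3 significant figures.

Trapezoidal AUC_0→13:
  [0→1]: (0.0+133.1)/2 × 1 = 66.55
  [1→2]: (133.1+103.3)/2 × 1 = 118.2
  [2→6]: (103.3+26.5)/2 × 4 = 259.6
  [6→7]: (26.5+18.8)/2 × 1 = 22.65
  [7→13]: (18.8+2.4)/2 × 6 = 63.6
  Sum = 530.6 µg/L·hr

AUC = 531 µg/L·hr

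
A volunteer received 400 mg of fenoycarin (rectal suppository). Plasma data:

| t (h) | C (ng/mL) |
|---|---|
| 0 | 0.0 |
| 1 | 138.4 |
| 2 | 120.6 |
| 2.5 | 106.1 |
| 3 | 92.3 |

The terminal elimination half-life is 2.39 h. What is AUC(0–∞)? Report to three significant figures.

AUC = 623 ng/mL·h

Trapezoidal AUC_0→3:
  [0→1]: (0.0+138.4)/2 × 1 = 69.2
  [1→2]: (138.4+120.6)/2 × 1 = 129.5
  [2→2.5]: (120.6+106.1)/2 × 0.5 = 56.675
  [2.5→3]: (106.1+92.3)/2 × 0.5 = 49.6
  Sum = 304.975 ng/mL·h
k_e = ln2 / t½ = 0.693147 / 2.39 = 0.2900 h^-1
Extrapolated tail: C_last / k_e = 92.3 / 0.29 = 318.276
AUC_0→∞ = 304.975 + 318.276 = 623.251 ng/mL·h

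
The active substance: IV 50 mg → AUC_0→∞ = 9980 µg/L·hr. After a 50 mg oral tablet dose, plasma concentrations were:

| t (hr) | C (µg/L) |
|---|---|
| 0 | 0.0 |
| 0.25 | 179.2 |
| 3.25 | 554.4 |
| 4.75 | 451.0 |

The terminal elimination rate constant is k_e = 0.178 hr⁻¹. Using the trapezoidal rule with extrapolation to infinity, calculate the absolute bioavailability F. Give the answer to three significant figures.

F = 0.442

Trapezoidal AUC_0→4.75 (oral tablet):
  [0→0.25]: (0.0+179.2)/2 × 0.25 = 22.4
  [0.25→3.25]: (179.2+554.4)/2 × 3 = 1100.4
  [3.25→4.75]: (554.4+451.0)/2 × 1.5 = 754.05
  Sum = 1876.85 µg/L·hr
Tail: C_last/k_e = 451.0/0.178 = 2533.708
AUC_0→∞ (oral tablet) = 1876.85 + 2533.708 = 4410.558 µg/L·hr
F = (AUC_ev/D_ev)/(AUC_iv/D_iv) = (4410.558/50)/(9980/50) = 88.21116/199.6 = 0.4419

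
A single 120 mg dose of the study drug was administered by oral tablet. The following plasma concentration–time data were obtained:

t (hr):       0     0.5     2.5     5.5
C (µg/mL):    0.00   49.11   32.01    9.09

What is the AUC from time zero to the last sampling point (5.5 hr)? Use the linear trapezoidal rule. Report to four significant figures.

Trapezoidal AUC_0→5.5:
  [0→0.5]: (0.00+49.11)/2 × 0.5 = 12.2775
  [0.5→2.5]: (49.11+32.01)/2 × 2 = 81.12
  [2.5→5.5]: (32.01+9.09)/2 × 3 = 61.65
  Sum = 155.0475 µg/mL·hr

AUC = 155.0 µg/mL·hr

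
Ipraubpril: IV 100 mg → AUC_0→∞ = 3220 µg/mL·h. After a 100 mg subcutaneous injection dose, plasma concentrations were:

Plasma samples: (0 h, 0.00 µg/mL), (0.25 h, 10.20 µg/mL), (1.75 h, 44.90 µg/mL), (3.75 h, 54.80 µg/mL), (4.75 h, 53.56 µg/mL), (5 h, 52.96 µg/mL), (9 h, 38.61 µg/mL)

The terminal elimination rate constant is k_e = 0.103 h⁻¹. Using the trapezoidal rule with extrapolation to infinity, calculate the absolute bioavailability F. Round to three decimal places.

Trapezoidal AUC_0→9 (subcutaneous injection):
  [0→0.25]: (0.00+10.20)/2 × 0.25 = 1.275
  [0.25→1.75]: (10.20+44.90)/2 × 1.5 = 41.325
  [1.75→3.75]: (44.90+54.80)/2 × 2 = 99.7
  [3.75→4.75]: (54.80+53.56)/2 × 1 = 54.18
  [4.75→5]: (53.56+52.96)/2 × 0.25 = 13.315
  [5→9]: (52.96+38.61)/2 × 4 = 183.14
  Sum = 392.935 µg/mL·h
Tail: C_last/k_e = 38.61/0.103 = 374.854
AUC_0→∞ (subcutaneous injection) = 392.935 + 374.854 = 767.789 µg/mL·h
F = (AUC_ev/D_ev)/(AUC_iv/D_iv) = (767.789/100)/(3220/100) = 7.67789/32.2 = 0.2384

F = 0.238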